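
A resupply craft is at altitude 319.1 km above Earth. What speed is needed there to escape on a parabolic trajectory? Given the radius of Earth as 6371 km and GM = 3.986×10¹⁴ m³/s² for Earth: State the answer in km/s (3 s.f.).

v_esc ≈ 10.9 km/s

r = 6371 + 319.1 = 6690.1 km = 6.6901×10⁶ m.
Escape speed v_esc = √(2μ/r) = √(2 × 3.986×10¹⁴ / 6.690×10⁶) = √(1.192×10⁸) = 10920 m/s.
= 10.92 km/s.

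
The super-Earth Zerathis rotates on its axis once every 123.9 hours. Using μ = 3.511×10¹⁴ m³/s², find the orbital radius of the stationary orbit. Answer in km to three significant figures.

r_sync ≈ 1.21×10⁵ km

T = 123.9 hours = 4.460×10⁵ s.
A synchronous orbit has period T, so by Kepler's third law a = (μT²/4π²)^(1/3).
μT²/4π² = 3.511×10¹⁴ × (4.460×10⁵)² / 39.48 = 1.769×10²⁴ m³.
a = 1.210×10⁸ m = 1.2095×10⁵ km.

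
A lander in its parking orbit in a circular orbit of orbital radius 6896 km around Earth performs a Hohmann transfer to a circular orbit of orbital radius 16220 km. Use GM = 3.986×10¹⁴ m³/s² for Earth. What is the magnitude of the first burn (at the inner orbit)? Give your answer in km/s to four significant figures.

Δv ≈ 1.404 km/s

r₁ = 6896 km = 6.896×10⁶ m.
r₂ = 16220 km = 1.622×10⁷ m.
Transfer ellipse a_t = (r₁ + r₂)/2 = 1.156×10⁷ m.
At r₁: circular v_c1 = √(μ/r₁) = 7603 m/s; transfer-perigee v_p = √[μ(2/r₁ − 1/a_t)] = 9006 m/s.
Δv₁ = v_p − v_c1 = 1404 m/s.
= 1.404 km/s.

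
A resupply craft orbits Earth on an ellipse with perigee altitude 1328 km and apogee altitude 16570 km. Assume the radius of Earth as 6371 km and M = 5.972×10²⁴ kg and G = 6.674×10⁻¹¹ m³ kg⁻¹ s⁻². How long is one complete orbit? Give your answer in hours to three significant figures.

T ≈ 5.24 hours

μ = GM = 6.674×10⁻¹¹ × 5.972×10²⁴ = 3.986×10¹⁴ m³/s².
r_p = 6371 + 1328 = 7699.0 km = 7.6990×10⁶ m.
r_a = 6371 + 16570 = 22941 km = 2.2941×10⁷ m.
Semi-major axis a = (r_p + r_a)/2 = (7699.0 + 22941)/2 = 15320 km = 1.532×10⁷ m.
By Kepler's third law T = 2π√(a³/μ) = 2π × 3.004×10³ = 1.887×10⁴ s.
= 5.242 hours.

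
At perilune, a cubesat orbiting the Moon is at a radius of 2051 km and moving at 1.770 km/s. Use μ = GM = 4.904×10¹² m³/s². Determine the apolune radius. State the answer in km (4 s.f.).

apolune radius ≈ 3896 km

r_p = 2.051×10⁶ m.
Specific energy ε = v²/2 − μ/r = -8.246×10⁵ J/kg, so a = −μ/(2ε) = 2.974×10⁶ m.
The apsides satisfy r_p + r_a = 2a, so the apolune radius is 2a − r_p = 3.896×10⁶ m = 3896.3 km.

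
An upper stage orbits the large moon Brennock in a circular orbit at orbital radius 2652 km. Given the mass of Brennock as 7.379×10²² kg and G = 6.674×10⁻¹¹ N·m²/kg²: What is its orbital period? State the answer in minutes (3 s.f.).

μ = GM = 6.674×10⁻¹¹ × 7.379×10²² = 4.925×10¹² m³/s².
r = 2652 km = 2.652×10⁶ m.
Kepler's third law: T = 2π√(r³/μ) = 2π√((2.652×10⁶)³ / 4.925×10¹²).
r³/μ = 3.787×10⁶ s², so T = 2π × 1.946×10³ = 1.223×10⁴ s.
Converting: 1.223×10⁴ s ÷ 60.00 = 203.8 minutes.

T ≈ 204 minutes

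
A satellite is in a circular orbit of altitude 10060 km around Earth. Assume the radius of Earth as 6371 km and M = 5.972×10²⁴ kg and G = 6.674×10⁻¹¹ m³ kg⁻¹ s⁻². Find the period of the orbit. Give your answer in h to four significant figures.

T ≈ 5.823 h

μ = GM = 6.674×10⁻¹¹ × 5.972×10²⁴ = 3.986×10¹⁴ m³/s².
r = 6371 + 10060 = 16431 km = 1.6431×10⁷ m.
Kepler's third law: T = 2π√(r³/μ) = 2π√((1.643×10⁷)³ / 3.986×10¹⁴).
r³/μ = 1.113×10⁷ s², so T = 2π × 3.336×10³ = 2.096×10⁴ s.
Converting: 2.096×10⁴ s ÷ 3600 = 5.823 h.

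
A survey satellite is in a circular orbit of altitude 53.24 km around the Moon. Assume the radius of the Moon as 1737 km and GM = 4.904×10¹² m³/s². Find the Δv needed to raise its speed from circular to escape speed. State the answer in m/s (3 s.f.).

r = 1737 + 53.24 = 1790.2 km = 1.7902×10⁶ m.
Circular speed v_c = √(μ/r) = 1655 m/s.
Escape speed v_esc = √(2μ/r) = √2 × v_c = 2341 m/s.
Δv = v_esc − v_c = 685.6 m/s.

Δv ≈ 686 m/s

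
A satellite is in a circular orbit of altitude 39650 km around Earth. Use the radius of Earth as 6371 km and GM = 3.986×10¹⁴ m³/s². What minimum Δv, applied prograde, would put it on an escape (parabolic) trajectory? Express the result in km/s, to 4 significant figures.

Δv ≈ 1.219 km/s

r = 6371 + 39650 = 46021 km = 4.6021×10⁷ m.
Circular speed v_c = √(μ/r) = 2943 m/s.
Escape speed v_esc = √(2μ/r) = √2 × v_c = 4162 m/s.
Δv = v_esc − v_c = 1219 m/s = 1.219 km/s.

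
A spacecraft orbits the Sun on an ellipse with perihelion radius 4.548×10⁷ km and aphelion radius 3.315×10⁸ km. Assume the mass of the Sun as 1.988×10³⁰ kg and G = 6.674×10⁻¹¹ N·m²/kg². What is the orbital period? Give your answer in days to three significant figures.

μ = GM = 6.674×10⁻¹¹ × 1.988×10³⁰ = 1.327×10²⁰ m³/s².
Semi-major axis a = (r_p + r_a)/2 = (4.5480×10⁷ + 3.3150×10⁸)/2 = 1.8849×10⁸ km = 1.885×10¹¹ m.
By Kepler's third law T = 2π√(a³/μ) = 2π × 7.104×10⁶ = 4.464×10⁷ s.
= 516.7 days.

T ≈ 517 days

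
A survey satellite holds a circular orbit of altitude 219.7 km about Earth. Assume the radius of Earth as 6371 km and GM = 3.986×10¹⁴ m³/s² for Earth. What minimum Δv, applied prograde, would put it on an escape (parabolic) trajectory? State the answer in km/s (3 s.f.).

r = 6371 + 219.7 = 6590.7 km = 6.5907×10⁶ m.
Circular speed v_c = √(μ/r) = 7777 m/s.
Escape speed v_esc = √(2μ/r) = √2 × v_c = 11000 m/s.
Δv = v_esc − v_c = 3221 m/s = 3.221 km/s.

Δv ≈ 3.22 km/s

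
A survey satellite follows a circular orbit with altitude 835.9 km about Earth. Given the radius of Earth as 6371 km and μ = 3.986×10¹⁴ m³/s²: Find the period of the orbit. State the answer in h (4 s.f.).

r = 6371 + 835.9 = 7206.9 km = 7.2069×10⁶ m.
Kepler's third law: T = 2π√(r³/μ) = 2π√((7.207×10⁶)³ / 3.986×10¹⁴).
r³/μ = 9.391×10⁵ s², so T = 2π × 9.691×10² = 6.089×10³ s.
Converting: 6.089×10³ s ÷ 3600 = 1.691 h.

T ≈ 1.691 h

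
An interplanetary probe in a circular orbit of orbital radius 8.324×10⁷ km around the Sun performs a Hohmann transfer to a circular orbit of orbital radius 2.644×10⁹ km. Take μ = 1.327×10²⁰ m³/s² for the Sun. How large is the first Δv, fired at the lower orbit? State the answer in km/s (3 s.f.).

r₁ = 8.324×10⁷ km = 8.324×10¹⁰ m.
r₂ = 2.644×10⁹ km = 2.644×10¹² m.
Transfer ellipse a_t = (r₁ + r₂)/2 = 1.364×10¹² m.
At r₁: circular v_c1 = √(μ/r₁) = 39930 m/s; transfer-perihelion v_p = √[μ(2/r₁ − 1/a_t)] = 55600 m/s.
Δv₁ = v_p − v_c1 = 15670 m/s.
= 15.67 km/s.

Δv ≈ 15.7 km/s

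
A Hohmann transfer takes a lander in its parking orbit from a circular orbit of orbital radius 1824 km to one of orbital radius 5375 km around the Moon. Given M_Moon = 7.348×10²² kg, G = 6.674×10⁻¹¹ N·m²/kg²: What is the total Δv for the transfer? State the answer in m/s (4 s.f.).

Δv_total ≈ 639.2 m/s

μ = GM = 6.674×10⁻¹¹ × 7.348×10²² = 4.904×10¹² m³/s².
r₁ = 1824 km = 1.824×10⁶ m.
r₂ = 5375 km = 5.375×10⁶ m.
Transfer ellipse a_t = (r₁ + r₂)/2 = 3.600×10⁶ m.
At r₁: circular v_c1 = √(μ/r₁) = 1640 m/s; transfer-perilune v_p = √[μ(2/r₁ − 1/a_t)] = 2004 m/s.
Δv₁ = v_p − v_c1 = 364.0 m/s.
At r₂: circular v_c2 = √(μ/r₂) = 955.2 m/s; transfer-apolune v_a = √[μ(2/r₂ − 1/a_t)] = 680.0 m/s.
Δv₂ = v_c2 − v_a = 275.2 m/s.
Total Δv = Δv₁ + Δv₂ = 639.2 m/s.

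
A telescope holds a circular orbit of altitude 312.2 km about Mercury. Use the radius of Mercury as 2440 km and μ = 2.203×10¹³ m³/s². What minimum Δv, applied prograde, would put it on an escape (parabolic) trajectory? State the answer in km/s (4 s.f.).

Δv ≈ 1.172 km/s

r = 2440 + 312.2 = 2752.2 km = 2.7522×10⁶ m.
Circular speed v_c = √(μ/r) = 2829 m/s.
Escape speed v_esc = √(2μ/r) = √2 × v_c = 4001 m/s.
Δv = v_esc − v_c = 1172 m/s = 1.172 km/s.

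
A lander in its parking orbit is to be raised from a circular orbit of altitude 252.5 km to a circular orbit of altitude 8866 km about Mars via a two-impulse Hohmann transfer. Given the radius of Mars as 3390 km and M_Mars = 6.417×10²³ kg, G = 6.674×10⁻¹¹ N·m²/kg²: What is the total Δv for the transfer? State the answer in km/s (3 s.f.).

Δv_total ≈ 1.43 km/s

μ = GM = 6.674×10⁻¹¹ × 6.417×10²³ = 4.283×10¹³ m³/s².
r₁ = 3390 + 252.5 = 3642.5 km = 3.6425×10⁶ m.
r₂ = 3390 + 8866 = 12256 km = 1.2256×10⁷ m.
Transfer ellipse a_t = (r₁ + r₂)/2 = 7.949×10⁶ m.
At r₁: circular v_c1 = √(μ/r₁) = 3429 m/s; transfer-periapsis v_p = √[μ(2/r₁ − 1/a_t)] = 4258 m/s.
Δv₁ = v_p − v_c1 = 828.7 m/s.
At r₂: circular v_c2 = √(μ/r₂) = 1869 m/s; transfer-apoapsis v_a = √[μ(2/r₂ − 1/a_t)] = 1265 m/s.
Δv₂ = v_c2 − v_a = 603.9 m/s.
Total Δv = Δv₁ + Δv₂ = 1433 m/s = 1.433 km/s.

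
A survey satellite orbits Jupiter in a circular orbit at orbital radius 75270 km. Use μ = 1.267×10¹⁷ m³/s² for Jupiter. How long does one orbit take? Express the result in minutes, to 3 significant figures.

r = 75270 km = 7.527×10⁷ m.
Kepler's third law: T = 2π√(r³/μ) = 2π√((7.527×10⁷)³ / 1.267×10¹⁷).
r³/μ = 3.366×10⁶ s², so T = 2π × 1.835×10³ = 1.153×10⁴ s.
Converting: 1.153×10⁴ s ÷ 60.00 = 192.1 minutes.

T ≈ 192 minutes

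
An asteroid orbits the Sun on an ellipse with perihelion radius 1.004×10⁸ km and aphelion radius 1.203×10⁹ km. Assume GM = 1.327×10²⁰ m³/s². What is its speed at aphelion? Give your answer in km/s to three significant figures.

v ≈ 4.12 km/s

Semi-major axis a = (r_p + r_a)/2 = 6.5170×10⁸ km = 6.517×10¹¹ m.
Vis-viva: v² = μ(2/r − 1/a) = 1.327×10²⁰ × (1.663×10⁻¹² − 1.534×10⁻¹²) = 1.699×10⁷ m²/s².
v = 4122 m/s = 4.122 km/s.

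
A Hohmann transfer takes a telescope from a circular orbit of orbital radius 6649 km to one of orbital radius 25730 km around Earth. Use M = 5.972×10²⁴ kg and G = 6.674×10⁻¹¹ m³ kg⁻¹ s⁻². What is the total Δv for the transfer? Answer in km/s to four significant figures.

μ = GM = 6.674×10⁻¹¹ × 5.972×10²⁴ = 3.986×10¹⁴ m³/s².
r₁ = 6649 km = 6.649×10⁶ m.
r₂ = 25730 km = 2.573×10⁷ m.
Transfer ellipse a_t = (r₁ + r₂)/2 = 1.619×10⁷ m.
At r₁: circular v_c1 = √(μ/r₁) = 7742 m/s; transfer-perigee v_p = √[μ(2/r₁ − 1/a_t)] = 9761 m/s.
Δv₁ = v_p − v_c1 = 2018 m/s.
At r₂: circular v_c2 = √(μ/r₂) = 3936 m/s; transfer-apogee v_a = √[μ(2/r₂ − 1/a_t)] = 2522 m/s.
Δv₂ = v_c2 − v_a = 1414 m/s.
Total Δv = Δv₁ + Δv₂ = 3432 m/s = 3.432 km/s.

Δv_total ≈ 3.432 km/s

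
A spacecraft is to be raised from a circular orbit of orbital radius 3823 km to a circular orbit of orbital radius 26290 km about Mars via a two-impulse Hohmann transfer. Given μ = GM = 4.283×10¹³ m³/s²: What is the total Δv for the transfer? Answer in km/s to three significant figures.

Δv_total ≈ 1.71 km/s

r₁ = 3823 km = 3.823×10⁶ m.
r₂ = 26290 km = 2.629×10⁷ m.
Transfer ellipse a_t = (r₁ + r₂)/2 = 1.506×10⁷ m.
At r₁: circular v_c1 = √(μ/r₁) = 3347 m/s; transfer-periapsis v_p = √[μ(2/r₁ − 1/a_t)] = 4423 m/s.
Δv₁ = v_p − v_c1 = 1076 m/s.
At r₂: circular v_c2 = √(μ/r₂) = 1276 m/s; transfer-apoapsis v_a = √[μ(2/r₂ − 1/a_t)] = 643.2 m/s.
Δv₂ = v_c2 − v_a = 633.2 m/s.
Total Δv = Δv₁ + Δv₂ = 1709 m/s = 1.709 km/s.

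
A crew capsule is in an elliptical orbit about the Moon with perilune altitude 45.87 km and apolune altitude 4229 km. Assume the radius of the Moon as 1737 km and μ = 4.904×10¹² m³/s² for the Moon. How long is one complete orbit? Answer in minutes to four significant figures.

T ≈ 360.6 minutes

r_p = 1737 + 45.87 = 1782.9 km = 1.7829×10⁶ m.
r_a = 1737 + 4229 = 5966.0 km = 5.9660×10⁶ m.
Semi-major axis a = (r_p + r_a)/2 = (1782.9 + 5966.0)/2 = 3874.4 km = 3.874×10⁶ m.
By Kepler's third law T = 2π√(a³/μ) = 2π × 3.444×10³ = 2.164×10⁴ s.
= 360.6 minutes.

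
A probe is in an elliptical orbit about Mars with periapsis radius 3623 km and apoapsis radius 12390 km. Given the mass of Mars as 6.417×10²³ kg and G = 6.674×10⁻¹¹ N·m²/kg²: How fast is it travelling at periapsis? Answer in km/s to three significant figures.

μ = GM = 6.674×10⁻¹¹ × 6.417×10²³ = 4.283×10¹³ m³/s².
Semi-major axis a = (r_p + r_a)/2 = 8006.5 km = 8.006×10⁶ m.
Vis-viva: v² = μ(2/r − 1/a) = 4.283×10¹³ × (5.520×10⁻⁷ − 1.249×10⁻⁷) = 1.829×10⁷ m²/s².
v = 4277 m/s = 4.277 km/s.

v ≈ 4.28 km/s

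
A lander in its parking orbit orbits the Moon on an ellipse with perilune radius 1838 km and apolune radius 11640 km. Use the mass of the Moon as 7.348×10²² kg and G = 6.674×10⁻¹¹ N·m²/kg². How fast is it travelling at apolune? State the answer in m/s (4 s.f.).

μ = GM = 6.674×10⁻¹¹ × 7.348×10²² = 4.904×10¹² m³/s².
Semi-major axis a = (r_p + r_a)/2 = 6739.0 km = 6.739×10⁶ m.
Vis-viva: v² = μ(2/r − 1/a) = 4.904×10¹² × (1.718×10⁻⁷ − 1.484×10⁻⁷) = 1.149×10⁵ m²/s².
v = 339.0 m/s.

v ≈ 339.0 m/s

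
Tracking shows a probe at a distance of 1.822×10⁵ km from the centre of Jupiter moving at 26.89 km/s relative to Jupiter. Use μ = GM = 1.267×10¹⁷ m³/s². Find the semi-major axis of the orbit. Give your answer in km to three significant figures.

a ≈ 1.90×10⁵ km

r = 1.822×10⁸ m.
Vis-viva rearranged: 1/a = 2/r − v²/μ = 1.098×10⁻⁸ − 5.707×10⁻⁹ = 5.270×10⁻⁹ m⁻¹.
a = 1.898×10⁸ m = 1.8975×10⁵ km.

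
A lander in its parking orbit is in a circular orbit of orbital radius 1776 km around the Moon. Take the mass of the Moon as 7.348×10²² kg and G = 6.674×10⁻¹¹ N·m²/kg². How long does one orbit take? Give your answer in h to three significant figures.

μ = GM = 6.674×10⁻¹¹ × 7.348×10²² = 4.904×10¹² m³/s².
r = 1776 km = 1.776×10⁶ m.
Kepler's third law: T = 2π√(r³/μ) = 2π√((1.776×10⁶)³ / 4.904×10¹²).
r³/μ = 1.142×10⁶ s², so T = 2π × 1.069×10³ = 6.715×10³ s.
Converting: 6.715×10³ s ÷ 3600 = 1.865 h.

T ≈ 1.87 h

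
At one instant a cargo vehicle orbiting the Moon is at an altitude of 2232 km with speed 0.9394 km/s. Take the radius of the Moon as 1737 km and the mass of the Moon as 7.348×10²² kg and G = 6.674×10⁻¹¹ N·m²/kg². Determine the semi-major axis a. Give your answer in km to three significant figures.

μ = GM = 6.674×10⁻¹¹ × 7.348×10²² = 4.904×10¹² m³/s².
r = 1737 + 2232 = 3969.0 km = 3.969×10⁶ m.
Vis-viva rearranged: 1/a = 2/r − v²/μ = 5.039×10⁻⁷ − 1.799×10⁻⁷ = 3.240×10⁻⁷ m⁻¹.
a = 3.087×10⁶ m = 3086.8 km.

a ≈ 3090 km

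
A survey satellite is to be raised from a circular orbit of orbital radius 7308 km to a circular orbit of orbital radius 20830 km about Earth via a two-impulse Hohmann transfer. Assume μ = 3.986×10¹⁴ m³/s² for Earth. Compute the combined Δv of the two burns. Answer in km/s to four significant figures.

Δv_total ≈ 2.823 km/s

r₁ = 7308 km = 7.308×10⁶ m.
r₂ = 20830 km = 2.083×10⁷ m.
Transfer ellipse a_t = (r₁ + r₂)/2 = 1.407×10⁷ m.
At r₁: circular v_c1 = √(μ/r₁) = 7385 m/s; transfer-perigee v_p = √[μ(2/r₁ − 1/a_t)] = 8986 m/s.
Δv₁ = v_p − v_c1 = 1601 m/s.
At r₂: circular v_c2 = √(μ/r₂) = 4374 m/s; transfer-apogee v_a = √[μ(2/r₂ − 1/a_t)] = 3153 m/s.
Δv₂ = v_c2 − v_a = 1222 m/s.
Total Δv = Δv₁ + Δv₂ = 2823 m/s = 2.823 km/s.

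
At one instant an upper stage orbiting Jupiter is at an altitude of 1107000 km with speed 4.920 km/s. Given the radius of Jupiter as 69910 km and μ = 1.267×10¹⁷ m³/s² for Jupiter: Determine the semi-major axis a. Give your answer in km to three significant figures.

r = 69910 + 1107000 = 1.1769×10⁶ km = 1.177×10⁹ m.
Vis-viva rearranged: 1/a = 2/r − v²/μ = 1.699×10⁻⁹ − 1.911×10⁻¹⁰ = 1.508×10⁻⁹ m⁻¹.
a = 6.630×10⁸ m = 6.6299×10⁵ km.

a ≈ 6.63×10⁵ km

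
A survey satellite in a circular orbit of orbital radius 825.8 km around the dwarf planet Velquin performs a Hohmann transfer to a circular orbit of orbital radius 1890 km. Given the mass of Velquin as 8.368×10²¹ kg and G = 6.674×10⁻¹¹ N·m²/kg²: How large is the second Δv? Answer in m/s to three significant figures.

μ = GM = 6.674×10⁻¹¹ × 8.368×10²¹ = 5.585×10¹¹ m³/s².
r₁ = 825.8 km = 8.258×10⁵ m.
r₂ = 1890 km = 1.890×10⁶ m.
Transfer ellipse a_t = (r₁ + r₂)/2 = 1.358×10⁶ m.
At r₁: circular v_c1 = √(μ/r₁) = 822.4 m/s; transfer-periapsis v_p = √[μ(2/r₁ − 1/a_t)] = 970.2 m/s.
At r₂: circular v_c2 = √(μ/r₂) = 543.6 m/s; transfer-apoapsis v_a = √[μ(2/r₂ − 1/a_t)] = 423.9 m/s.
Δv₂ = v_c2 − v_a = 119.7 m/s.

Δv ≈ 120 m/s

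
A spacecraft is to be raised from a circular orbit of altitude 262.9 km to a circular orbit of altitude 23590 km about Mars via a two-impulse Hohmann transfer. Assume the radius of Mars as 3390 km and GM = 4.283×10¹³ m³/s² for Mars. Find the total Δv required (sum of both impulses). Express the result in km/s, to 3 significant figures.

Δv_total ≈ 1.77 km/s

r₁ = 3390 + 262.9 = 3652.9 km = 3.6529×10⁶ m.
r₂ = 3390 + 23590 = 26980 km = 2.6980×10⁷ m.
Transfer ellipse a_t = (r₁ + r₂)/2 = 1.532×10⁷ m.
At r₁: circular v_c1 = √(μ/r₁) = 3424 m/s; transfer-periapsis v_p = √[μ(2/r₁ − 1/a_t)] = 4545 m/s.
Δv₁ = v_p − v_c1 = 1120 m/s.
At r₂: circular v_c2 = √(μ/r₂) = 1260 m/s; transfer-apoapsis v_a = √[μ(2/r₂ − 1/a_t)] = 615.3 m/s.
Δv₂ = v_c2 − v_a = 644.6 m/s.
Total Δv = Δv₁ + Δv₂ = 1765 m/s = 1.765 km/s.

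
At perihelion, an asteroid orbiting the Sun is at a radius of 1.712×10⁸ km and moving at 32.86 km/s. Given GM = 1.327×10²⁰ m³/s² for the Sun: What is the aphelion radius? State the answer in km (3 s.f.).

r_p = 1.712×10¹¹ m.
Specific energy ε = v²/2 − μ/r = -2.352×10⁸ J/kg, so a = −μ/(2ε) = 2.821×10¹¹ m.
The apsides satisfy r_p + r_a = 2a, so the aphelion radius is 2a − r_p = 3.929×10¹¹ m = 3.9294×10⁸ km.

aphelion radius ≈ 3.93×10⁸ km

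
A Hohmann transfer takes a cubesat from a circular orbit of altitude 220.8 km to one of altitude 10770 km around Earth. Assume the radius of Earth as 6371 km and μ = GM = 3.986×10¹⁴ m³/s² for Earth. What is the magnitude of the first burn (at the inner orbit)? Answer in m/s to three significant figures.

r₁ = 6371 + 220.8 = 6591.8 km = 6.5918×10⁶ m.
r₂ = 6371 + 10770 = 17141 km = 1.7141×10⁷ m.
Transfer ellipse a_t = (r₁ + r₂)/2 = 1.187×10⁷ m.
At r₁: circular v_c1 = √(μ/r₁) = 7776 m/s; transfer-perigee v_p = √[μ(2/r₁ − 1/a_t)] = 9346 m/s.
Δv₁ = v_p − v_c1 = 1570 m/s.

Δv ≈ 1570 m/s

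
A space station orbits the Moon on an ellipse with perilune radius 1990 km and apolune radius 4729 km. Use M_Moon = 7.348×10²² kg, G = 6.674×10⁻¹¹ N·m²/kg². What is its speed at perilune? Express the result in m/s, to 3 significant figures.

v ≈ 1860 m/s

μ = GM = 6.674×10⁻¹¹ × 7.348×10²² = 4.904×10¹² m³/s².
Semi-major axis a = (r_p + r_a)/2 = 3359.5 km = 3.360×10⁶ m.
Vis-viva: v² = μ(2/r − 1/a) = 4.904×10¹² × (1.005×10⁻⁶ − 2.977×10⁻⁷) = 3.469×10⁶ m²/s².
v = 1863 m/s.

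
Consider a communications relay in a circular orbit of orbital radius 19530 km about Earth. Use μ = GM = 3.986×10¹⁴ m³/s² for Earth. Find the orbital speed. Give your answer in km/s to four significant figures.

r = 19530 km = 1.953×10⁷ m.
For a circular orbit v = √(μ/r) = √(3.986×10¹⁴ / 1.953×10⁷) = √(2.041×10⁷) = 4518 m/s.
That is 4.518 km/s.

v ≈ 4.518 km/s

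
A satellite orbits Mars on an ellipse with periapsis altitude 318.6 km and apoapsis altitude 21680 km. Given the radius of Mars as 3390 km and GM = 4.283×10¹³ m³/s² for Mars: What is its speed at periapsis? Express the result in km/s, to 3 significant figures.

r_p = 3390 + 318.6 = 3708.6 km = 3.7086×10⁶ m.
r_a = 3390 + 21680 = 25070 km = 2.5070×10⁷ m.
Semi-major axis a = (r_p + r_a)/2 = 14389 km = 1.439×10⁷ m.
Vis-viva: v² = μ(2/r − 1/a) = 4.283×10¹³ × (5.393×10⁻⁷ − 6.950×10⁻⁸) = 2.012×10⁷ m²/s².
v = 4486 m/s = 4.486 km/s.

v ≈ 4.49 km/s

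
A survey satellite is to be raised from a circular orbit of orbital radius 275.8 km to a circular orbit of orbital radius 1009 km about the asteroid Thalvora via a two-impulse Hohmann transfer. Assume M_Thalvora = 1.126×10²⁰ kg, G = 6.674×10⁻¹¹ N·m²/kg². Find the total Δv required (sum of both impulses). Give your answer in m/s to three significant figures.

Δv_total ≈ 71.6 m/s

μ = GM = 6.674×10⁻¹¹ × 1.126×10²⁰ = 7.515×10⁹ m³/s².
r₁ = 275.8 km = 2.758×10⁵ m.
r₂ = 1009 km = 1.009×10⁶ m.
Transfer ellipse a_t = (r₁ + r₂)/2 = 6.424×10⁵ m.
At r₁: circular v_c1 = √(μ/r₁) = 165.1 m/s; transfer-periapsis v_p = √[μ(2/r₁ − 1/a_t)] = 206.9 m/s.
Δv₁ = v_p − v_c1 = 41.81 m/s.
At r₂: circular v_c2 = √(μ/r₂) = 86.30 m/s; transfer-apoapsis v_a = √[μ(2/r₂ − 1/a_t)] = 56.55 m/s.
Δv₂ = v_c2 − v_a = 29.75 m/s.
Total Δv = Δv₁ + Δv₂ = 71.56 m/s.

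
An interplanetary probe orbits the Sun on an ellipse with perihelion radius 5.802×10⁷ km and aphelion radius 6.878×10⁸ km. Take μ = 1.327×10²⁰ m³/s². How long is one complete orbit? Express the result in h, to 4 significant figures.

Semi-major axis a = (r_p + r_a)/2 = (5.8020×10⁷ + 6.8780×10⁸)/2 = 3.7291×10⁸ km = 3.729×10¹¹ m.
By Kepler's third law T = 2π√(a³/μ) = 2π × 1.977×10⁷ = 1.242×10⁸ s.
= 34500 h.

T ≈ 34500 h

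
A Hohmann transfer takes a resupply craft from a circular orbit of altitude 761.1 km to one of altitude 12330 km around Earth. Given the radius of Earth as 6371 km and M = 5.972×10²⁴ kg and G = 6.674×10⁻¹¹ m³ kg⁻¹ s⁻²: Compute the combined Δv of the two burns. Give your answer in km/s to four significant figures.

μ = GM = 6.674×10⁻¹¹ × 5.972×10²⁴ = 3.986×10¹⁴ m³/s².
r₁ = 6371 + 761.1 = 7132.1 km = 7.1321×10⁶ m.
r₂ = 6371 + 12330 = 18701 km = 1.8701×10⁷ m.
Transfer ellipse a_t = (r₁ + r₂)/2 = 1.292×10⁷ m.
At r₁: circular v_c1 = √(μ/r₁) = 7476 m/s; transfer-perigee v_p = √[μ(2/r₁ − 1/a_t)] = 8995 m/s.
Δv₁ = v_p − v_c1 = 1519 m/s.
At r₂: circular v_c2 = √(μ/r₂) = 4617 m/s; transfer-apogee v_a = √[μ(2/r₂ − 1/a_t)] = 3430 m/s.
Δv₂ = v_c2 − v_a = 1186 m/s.
Total Δv = Δv₁ + Δv₂ = 2706 m/s = 2.706 km/s.

Δv_total ≈ 2.706 km/s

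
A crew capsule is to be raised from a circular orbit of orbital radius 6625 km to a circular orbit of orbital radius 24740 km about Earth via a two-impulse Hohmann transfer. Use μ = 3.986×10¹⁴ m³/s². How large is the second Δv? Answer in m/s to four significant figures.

Δv ≈ 1405 m/s

r₁ = 6625 km = 6.625×10⁶ m.
r₂ = 24740 km = 2.474×10⁷ m.
Transfer ellipse a_t = (r₁ + r₂)/2 = 1.568×10⁷ m.
At r₁: circular v_c1 = √(μ/r₁) = 7757 m/s; transfer-perigee v_p = √[μ(2/r₁ − 1/a_t)] = 9742 m/s.
At r₂: circular v_c2 = √(μ/r₂) = 4014 m/s; transfer-apogee v_a = √[μ(2/r₂ − 1/a_t)] = 2609 m/s.
Δv₂ = v_c2 − v_a = 1405 m/s.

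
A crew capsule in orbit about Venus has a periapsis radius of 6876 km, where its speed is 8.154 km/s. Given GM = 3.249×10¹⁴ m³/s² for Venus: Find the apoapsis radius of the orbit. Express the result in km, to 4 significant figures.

apoapsis radius ≈ 16320 km

r_p = 6.876×10⁶ m.
Specific energy ε = v²/2 − μ/r = -1.401×10⁷ J/kg, so a = −μ/(2ε) = 1.160×10⁷ m.
The apsides satisfy r_p + r_a = 2a, so the apoapsis radius is 2a − r_p = 1.632×10⁷ m = 16319 km.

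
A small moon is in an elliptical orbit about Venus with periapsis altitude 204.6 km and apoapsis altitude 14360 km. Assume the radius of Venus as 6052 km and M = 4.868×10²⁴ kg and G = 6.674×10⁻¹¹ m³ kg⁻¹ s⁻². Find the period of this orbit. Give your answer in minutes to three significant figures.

T ≈ 283 minutes

μ = GM = 6.674×10⁻¹¹ × 4.868×10²⁴ = 3.249×10¹⁴ m³/s².
r_p = 6052 + 204.6 = 6256.6 km = 6.2566×10⁶ m.
r_a = 6052 + 14360 = 20412 km = 2.0412×10⁷ m.
Semi-major axis a = (r_p + r_a)/2 = (6256.6 + 20412)/2 = 13334 km = 1.333×10⁷ m.
By Kepler's third law T = 2π√(a³/μ) = 2π × 2.701×10³ = 1.697×10⁴ s.
= 282.9 minutes.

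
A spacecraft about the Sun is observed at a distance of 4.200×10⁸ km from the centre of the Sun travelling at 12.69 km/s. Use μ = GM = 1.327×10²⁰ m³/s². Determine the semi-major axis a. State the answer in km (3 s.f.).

r = 4.200×10¹¹ m.
Vis-viva rearranged: 1/a = 2/r − v²/μ = 4.762×10⁻¹² − 1.214×10⁻¹² = 3.548×10⁻¹² m⁻¹.
a = 2.818×10¹¹ m = 2.8182×10⁸ km.

a ≈ 2.82×10⁸ km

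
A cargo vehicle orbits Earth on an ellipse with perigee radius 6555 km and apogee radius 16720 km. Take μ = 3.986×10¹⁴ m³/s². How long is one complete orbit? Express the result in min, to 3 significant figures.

Semi-major axis a = (r_p + r_a)/2 = (6555.0 + 16720)/2 = 11638 km = 1.164×10⁷ m.
By Kepler's third law T = 2π√(a³/μ) = 2π × 1.988×10³ = 1.249×10⁴ s.
= 208.2 min.

T ≈ 208 min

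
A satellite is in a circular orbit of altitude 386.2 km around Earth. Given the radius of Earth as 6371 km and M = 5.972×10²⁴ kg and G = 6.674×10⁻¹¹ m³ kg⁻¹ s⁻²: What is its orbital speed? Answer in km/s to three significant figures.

v ≈ 7.68 km/s

μ = GM = 6.674×10⁻¹¹ × 5.972×10²⁴ = 3.986×10¹⁴ m³/s².
r = 6371 + 386.2 = 6757.2 km = 6.7572×10⁶ m.
For a circular orbit v = √(μ/r) = √(3.986×10¹⁴ / 6.757×10⁶) = √(5.898×10⁷) = 7680 m/s.
That is 7.680 km/s.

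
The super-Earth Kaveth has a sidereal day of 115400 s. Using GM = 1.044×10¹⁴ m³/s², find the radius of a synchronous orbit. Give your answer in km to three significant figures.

A synchronous orbit has period T, so by Kepler's third law a = (μT²/4π²)^(1/3).
μT²/4π² = 1.044×10¹⁴ × (1.154×10⁵)² / 39.48 = 3.522×10²² m³.
a = 3.278×10⁷ m = 32778 km.

r_sync ≈ 32800 km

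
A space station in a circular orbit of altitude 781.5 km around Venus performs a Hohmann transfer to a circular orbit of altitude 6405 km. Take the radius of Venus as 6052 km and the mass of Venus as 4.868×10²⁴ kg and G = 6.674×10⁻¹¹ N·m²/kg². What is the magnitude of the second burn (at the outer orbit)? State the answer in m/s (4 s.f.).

μ = GM = 6.674×10⁻¹¹ × 4.868×10²⁴ = 3.249×10¹⁴ m³/s².
r₁ = 6052 + 781.5 = 6833.5 km = 6.8335×10⁶ m.
r₂ = 6052 + 6405 = 12457 km = 1.2457×10⁷ m.
Transfer ellipse a_t = (r₁ + r₂)/2 = 9.645×10⁶ m.
At r₁: circular v_c1 = √(μ/r₁) = 6895 m/s; transfer-periapsis v_p = √[μ(2/r₁ − 1/a_t)] = 7836 m/s.
At r₂: circular v_c2 = √(μ/r₂) = 5107 m/s; transfer-apoapsis v_a = √[μ(2/r₂ − 1/a_t)] = 4299 m/s.
Δv₂ = v_c2 − v_a = 808.4 m/s.

Δv ≈ 808.4 m/s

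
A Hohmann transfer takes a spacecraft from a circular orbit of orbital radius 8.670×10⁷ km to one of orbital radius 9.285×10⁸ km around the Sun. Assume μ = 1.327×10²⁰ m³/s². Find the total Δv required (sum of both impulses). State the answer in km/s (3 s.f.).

Δv_total ≈ 20.8 km/s

r₁ = 8.670×10⁷ km = 8.670×10¹⁰ m.
r₂ = 9.285×10⁸ km = 9.285×10¹¹ m.
Transfer ellipse a_t = (r₁ + r₂)/2 = 5.076×10¹¹ m.
At r₁: circular v_c1 = √(μ/r₁) = 39120 m/s; transfer-perihelion v_p = √[μ(2/r₁ − 1/a_t)] = 52910 m/s.
Δv₁ = v_p − v_c1 = 13790 m/s.
At r₂: circular v_c2 = √(μ/r₂) = 11950 m/s; transfer-aphelion v_a = √[μ(2/r₂ − 1/a_t)] = 4941 m/s.
Δv₂ = v_c2 − v_a = 7014 m/s.
Total Δv = Δv₁ + Δv₂ = 20800 m/s = 20.80 km/s.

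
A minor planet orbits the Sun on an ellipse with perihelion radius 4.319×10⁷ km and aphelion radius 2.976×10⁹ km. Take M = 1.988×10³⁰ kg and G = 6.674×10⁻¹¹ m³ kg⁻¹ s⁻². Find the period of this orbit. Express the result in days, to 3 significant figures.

μ = GM = 6.674×10⁻¹¹ × 1.988×10³⁰ = 1.327×10²⁰ m³/s².
Semi-major axis a = (r_p + r_a)/2 = (4.3190×10⁷ + 2.9760×10⁹)/2 = 1.5096×10⁹ km = 1.510×10¹² m.
By Kepler's third law T = 2π√(a³/μ) = 2π × 1.610×10⁸ = 1.012×10⁹ s.
= 11710 days.

T ≈ 11700 days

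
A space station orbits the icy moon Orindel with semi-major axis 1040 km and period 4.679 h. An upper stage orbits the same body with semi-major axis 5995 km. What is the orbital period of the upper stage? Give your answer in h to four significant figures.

T₂ ≈ 64.76 h

Kepler's third law: T² ∝ a³, so T₂ = T₁ (a₂/a₁)^(3/2).
a₂/a₁ = 5.764, (a₂/a₁)^(3/2) = 13.84.
T₂ = 4.679 × 13.84 = 64.76 h.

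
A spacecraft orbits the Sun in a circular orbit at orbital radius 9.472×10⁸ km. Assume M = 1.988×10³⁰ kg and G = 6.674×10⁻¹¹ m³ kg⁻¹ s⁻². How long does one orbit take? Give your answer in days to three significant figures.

μ = GM = 6.674×10⁻¹¹ × 1.988×10³⁰ = 1.327×10²⁰ m³/s².
r = 9.472×10⁸ km = 9.472×10¹¹ m.
Kepler's third law: T = 2π√(r³/μ) = 2π√((9.472×10¹¹)³ / 1.327×10²⁰).
r³/μ = 6.405×10¹⁵ s², so T = 2π × 8.003×10⁷ = 5.029×10⁸ s.
Converting: 5.029×10⁸ s ÷ 86400 = 5820 days.

T ≈ 5820 days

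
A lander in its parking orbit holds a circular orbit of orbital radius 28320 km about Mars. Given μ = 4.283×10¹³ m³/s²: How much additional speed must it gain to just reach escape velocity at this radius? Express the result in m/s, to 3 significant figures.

Δv ≈ 509 m/s

r = 28320 km = 2.832×10⁷ m.
Circular speed v_c = √(μ/r) = 1230 m/s.
Escape speed v_esc = √(2μ/r) = √2 × v_c = 1739 m/s.
Δv = v_esc − v_c = 509.4 m/s.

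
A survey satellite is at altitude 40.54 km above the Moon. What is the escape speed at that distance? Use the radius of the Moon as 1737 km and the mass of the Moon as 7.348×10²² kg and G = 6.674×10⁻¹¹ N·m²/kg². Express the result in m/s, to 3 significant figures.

v_esc ≈ 2350 m/s

μ = GM = 6.674×10⁻¹¹ × 7.348×10²² = 4.904×10¹² m³/s².
r = 1737 + 40.54 = 1777.5 km = 1.7775×10⁶ m.
Escape speed v_esc = √(2μ/r) = √(2 × 4.904×10¹² / 1.778×10⁶) = √(5.518×10⁶) = 2349 m/s.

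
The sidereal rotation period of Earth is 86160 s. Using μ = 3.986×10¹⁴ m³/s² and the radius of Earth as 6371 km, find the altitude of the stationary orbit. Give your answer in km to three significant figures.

h_sync ≈ 35800 km

A synchronous orbit has period T, so by Kepler's third law a = (μT²/4π²)^(1/3).
μT²/4π² = 3.986×10¹⁴ × (8.616×10⁴)² / 39.48 = 7.495×10²² m³.
a = 4.216×10⁷ m = 42163 km.
Altitude h = a − R = 42163 − 6371 = 35792 km.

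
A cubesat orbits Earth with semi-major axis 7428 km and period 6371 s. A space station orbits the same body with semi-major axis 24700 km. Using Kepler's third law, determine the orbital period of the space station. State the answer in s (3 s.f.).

T₂ ≈ 38600 s

Kepler's third law: T² ∝ a³, so T₂ = T₁ (a₂/a₁)^(3/2).
a₂/a₁ = 3.325, (a₂/a₁)^(3/2) = 6.064.
T₂ = 6371 × 6.064 = 38630 s.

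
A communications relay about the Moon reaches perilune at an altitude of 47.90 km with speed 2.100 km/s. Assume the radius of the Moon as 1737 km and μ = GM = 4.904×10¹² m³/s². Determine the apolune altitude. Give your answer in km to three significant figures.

apolune altitude ≈ 5520 km

r_p = 1737 + 47.90 = 1784.9 km = 1.785×10⁶ m.
Specific energy ε = v²/2 − μ/r = -5.425×10⁵ J/kg, so a = −μ/(2ε) = 4.520×10⁶ m.
The apsides satisfy r_p + r_a = 2a, so the apolune radius is 2a − r_p = 7.255×10⁶ m = 7254.9 km.
Apolune altitude = 7254.9 − 1737 = 5517.9 km.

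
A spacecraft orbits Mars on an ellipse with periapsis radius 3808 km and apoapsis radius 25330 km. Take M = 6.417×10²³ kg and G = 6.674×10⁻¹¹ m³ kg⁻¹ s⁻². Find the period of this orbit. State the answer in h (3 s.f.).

T ≈ 14.8 h

μ = GM = 6.674×10⁻¹¹ × 6.417×10²³ = 4.283×10¹³ m³/s².
Semi-major axis a = (r_p + r_a)/2 = (3808.0 + 25330)/2 = 14569 km = 1.457×10⁷ m.
By Kepler's third law T = 2π√(a³/μ) = 2π × 8.497×10³ = 5.339×10⁴ s.
= 14.83 h.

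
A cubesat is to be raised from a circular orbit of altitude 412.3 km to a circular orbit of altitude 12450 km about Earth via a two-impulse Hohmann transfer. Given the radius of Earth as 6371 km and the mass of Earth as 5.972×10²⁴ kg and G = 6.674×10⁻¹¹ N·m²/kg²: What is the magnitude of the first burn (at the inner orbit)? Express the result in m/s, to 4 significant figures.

Δv ≈ 1629 m/s

μ = GM = 6.674×10⁻¹¹ × 5.972×10²⁴ = 3.986×10¹⁴ m³/s².
r₁ = 6371 + 412.3 = 6783.3 km = 6.7833×10⁶ m.
r₂ = 6371 + 12450 = 18821 km = 1.8821×10⁷ m.
Transfer ellipse a_t = (r₁ + r₂)/2 = 1.280×10⁷ m.
At r₁: circular v_c1 = √(μ/r₁) = 7665 m/s; transfer-perigee v_p = √[μ(2/r₁ − 1/a_t)] = 9294 m/s.
Δv₁ = v_p − v_c1 = 1629 m/s.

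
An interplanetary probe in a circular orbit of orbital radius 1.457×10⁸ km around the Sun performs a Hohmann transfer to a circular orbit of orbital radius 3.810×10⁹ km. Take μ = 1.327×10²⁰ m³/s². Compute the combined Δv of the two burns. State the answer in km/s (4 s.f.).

Δv_total ≈ 16.01 km/s

r₁ = 1.457×10⁸ km = 1.457×10¹¹ m.
r₂ = 3.810×10⁹ km = 3.810×10¹² m.
Transfer ellipse a_t = (r₁ + r₂)/2 = 1.978×10¹² m.
At r₁: circular v_c1 = √(μ/r₁) = 30180 m/s; transfer-perihelion v_p = √[μ(2/r₁ − 1/a_t)] = 41890 m/s.
Δv₁ = v_p − v_c1 = 11710 m/s.
At r₂: circular v_c2 = √(μ/r₂) = 5902 m/s; transfer-aphelion v_a = √[μ(2/r₂ − 1/a_t)] = 1602 m/s.
Δv₂ = v_c2 − v_a = 4300 m/s.
Total Δv = Δv₁ + Δv₂ = 16010 m/s = 16.01 km/s.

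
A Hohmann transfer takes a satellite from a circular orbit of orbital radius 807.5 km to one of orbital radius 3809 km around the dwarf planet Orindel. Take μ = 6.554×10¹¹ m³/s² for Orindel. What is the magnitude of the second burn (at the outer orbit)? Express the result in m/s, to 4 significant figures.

Δv ≈ 169.5 m/s

r₁ = 807.5 km = 8.075×10⁵ m.
r₂ = 3809 km = 3.809×10⁶ m.
Transfer ellipse a_t = (r₁ + r₂)/2 = 2.308×10⁶ m.
At r₁: circular v_c1 = √(μ/r₁) = 900.9 m/s; transfer-periapsis v_p = √[μ(2/r₁ − 1/a_t)] = 1157 m/s.
At r₂: circular v_c2 = √(μ/r₂) = 414.8 m/s; transfer-apoapsis v_a = √[μ(2/r₂ − 1/a_t)] = 245.3 m/s.
Δv₂ = v_c2 − v_a = 169.5 m/s.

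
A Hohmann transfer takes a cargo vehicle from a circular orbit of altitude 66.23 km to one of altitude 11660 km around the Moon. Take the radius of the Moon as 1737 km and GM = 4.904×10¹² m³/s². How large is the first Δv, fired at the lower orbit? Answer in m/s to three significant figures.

Δv ≈ 540 m/s

r₁ = 1737 + 66.23 = 1803.2 km = 1.8032×10⁶ m.
r₂ = 1737 + 11660 = 13397 km = 1.3397×10⁷ m.
Transfer ellipse a_t = (r₁ + r₂)/2 = 7.600×10⁶ m.
At r₁: circular v_c1 = √(μ/r₁) = 1649 m/s; transfer-perilune v_p = √[μ(2/r₁ − 1/a_t)] = 2189 m/s.
Δv₁ = v_p − v_c1 = 540.4 m/s.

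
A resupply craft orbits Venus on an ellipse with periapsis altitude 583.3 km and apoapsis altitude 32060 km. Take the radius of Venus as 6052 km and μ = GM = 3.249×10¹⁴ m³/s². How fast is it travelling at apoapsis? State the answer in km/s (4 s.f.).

v ≈ 1.590 km/s

r_p = 6052 + 583.3 = 6635.3 km = 6.6353×10⁶ m.
r_a = 6052 + 32060 = 38112 km = 3.8112×10⁷ m.
Semi-major axis a = (r_p + r_a)/2 = 22374 km = 2.237×10⁷ m.
Vis-viva: v² = μ(2/r − 1/a) = 3.249×10¹⁴ × (5.248×10⁻⁸ − 4.470×10⁻⁸) = 2.528×10⁶ m²/s².
v = 1590 m/s = 1.590 km/s.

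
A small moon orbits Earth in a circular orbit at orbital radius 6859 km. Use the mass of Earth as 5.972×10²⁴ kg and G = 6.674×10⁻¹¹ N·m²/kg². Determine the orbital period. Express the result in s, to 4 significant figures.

T ≈ 5654 s

μ = GM = 6.674×10⁻¹¹ × 5.972×10²⁴ = 3.986×10¹⁴ m³/s².
r = 6859 km = 6.859×10⁶ m.
Kepler's third law: T = 2π√(r³/μ) = 2π√((6.859×10⁶)³ / 3.986×10¹⁴).
r³/μ = 8.096×10⁵ s², so T = 2π × 8.998×10² = 5.654×10³ s.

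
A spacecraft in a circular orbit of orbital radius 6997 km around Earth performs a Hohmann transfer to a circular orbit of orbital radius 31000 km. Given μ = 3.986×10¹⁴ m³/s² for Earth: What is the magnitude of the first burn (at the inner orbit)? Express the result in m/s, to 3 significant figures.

Δv ≈ 2090 m/s

r₁ = 6997 km = 6.997×10⁶ m.
r₂ = 31000 km = 3.100×10⁷ m.
Transfer ellipse a_t = (r₁ + r₂)/2 = 1.900×10⁷ m.
At r₁: circular v_c1 = √(μ/r₁) = 7548 m/s; transfer-perigee v_p = √[μ(2/r₁ − 1/a_t)] = 9641 m/s.
Δv₁ = v_p − v_c1 = 2094 m/s.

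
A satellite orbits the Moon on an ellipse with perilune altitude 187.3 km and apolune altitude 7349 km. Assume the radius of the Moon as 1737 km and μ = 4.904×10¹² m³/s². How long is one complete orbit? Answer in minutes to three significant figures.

T ≈ 611 minutes

r_p = 1737 + 187.3 = 1924.3 km = 1.9243×10⁶ m.
r_a = 1737 + 7349 = 9086.0 km = 9.0860×10⁶ m.
Semi-major axis a = (r_p + r_a)/2 = (1924.3 + 9086.0)/2 = 5505.1 km = 5.505×10⁶ m.
By Kepler's third law T = 2π√(a³/μ) = 2π × 5.833×10³ = 3.665×10⁴ s.
= 610.8 minutes.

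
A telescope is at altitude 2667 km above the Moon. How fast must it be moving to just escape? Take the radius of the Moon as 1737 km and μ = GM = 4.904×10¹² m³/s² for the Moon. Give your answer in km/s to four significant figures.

v_esc ≈ 1.492 km/s

r = 1737 + 2667 = 4404.0 km = 4.4040×10⁶ m.
Escape speed v_esc = √(2μ/r) = √(2 × 4.904×10¹² / 4.404×10⁶) = √(2.227×10⁶) = 1492 m/s.
= 1.492 km/s.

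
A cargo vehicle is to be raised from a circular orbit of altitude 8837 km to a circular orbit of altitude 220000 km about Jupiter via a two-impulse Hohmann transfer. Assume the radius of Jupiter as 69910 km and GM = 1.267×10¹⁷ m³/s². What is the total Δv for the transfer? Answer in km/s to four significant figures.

r₁ = 69910 + 8837 = 78747 km = 7.8747×10⁷ m.
r₂ = 69910 + 220000 = 289910 km = 2.8991×10⁸ m.
Transfer ellipse a_t = (r₁ + r₂)/2 = 1.843×10⁸ m.
At r₁: circular v_c1 = √(μ/r₁) = 40110 m/s; transfer-perijove v_p = √[μ(2/r₁ − 1/a_t)] = 50300 m/s.
Δv₁ = v_p − v_c1 = 10190 m/s.
At r₂: circular v_c2 = √(μ/r₂) = 20910 m/s; transfer-apojove v_a = √[μ(2/r₂ − 1/a_t)] = 13660 m/s.
Δv₂ = v_c2 − v_a = 7241 m/s.
Total Δv = Δv₁ + Δv₂ = 17430 m/s = 17.43 km/s.

Δv_total ≈ 17.43 km/s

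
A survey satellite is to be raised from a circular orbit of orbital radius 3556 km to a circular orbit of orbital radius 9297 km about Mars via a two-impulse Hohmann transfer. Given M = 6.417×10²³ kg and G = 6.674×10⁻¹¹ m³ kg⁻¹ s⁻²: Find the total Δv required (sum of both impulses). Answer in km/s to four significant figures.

Δv_total ≈ 1.253 km/s

μ = GM = 6.674×10⁻¹¹ × 6.417×10²³ = 4.283×10¹³ m³/s².
r₁ = 3556 km = 3.556×10⁶ m.
r₂ = 9297 km = 9.297×10⁶ m.
Transfer ellipse a_t = (r₁ + r₂)/2 = 6.426×10⁶ m.
At r₁: circular v_c1 = √(μ/r₁) = 3470 m/s; transfer-periapsis v_p = √[μ(2/r₁ − 1/a_t)] = 4174 m/s.
Δv₁ = v_p − v_c1 = 703.7 m/s.
At r₂: circular v_c2 = √(μ/r₂) = 2146 m/s; transfer-apoapsis v_a = √[μ(2/r₂ − 1/a_t)] = 1597 m/s.
Δv₂ = v_c2 − v_a = 549.7 m/s.
Total Δv = Δv₁ + Δv₂ = 1253 m/s = 1.253 km/s.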